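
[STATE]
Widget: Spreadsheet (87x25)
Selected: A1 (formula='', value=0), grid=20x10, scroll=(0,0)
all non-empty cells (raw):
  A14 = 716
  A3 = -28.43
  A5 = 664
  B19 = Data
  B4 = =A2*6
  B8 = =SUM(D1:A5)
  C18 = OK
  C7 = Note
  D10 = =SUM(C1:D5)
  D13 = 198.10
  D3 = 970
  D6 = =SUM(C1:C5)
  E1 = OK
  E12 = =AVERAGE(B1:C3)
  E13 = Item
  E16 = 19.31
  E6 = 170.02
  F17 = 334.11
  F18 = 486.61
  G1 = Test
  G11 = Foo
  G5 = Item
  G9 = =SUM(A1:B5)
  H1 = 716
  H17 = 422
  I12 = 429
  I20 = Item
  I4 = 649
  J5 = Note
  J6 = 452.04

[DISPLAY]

A1:                                                                                    
       A       B       C       D       E       F       G       H       I       J       
---------------------------------------------------------------------------------------
  1      [0]       0       0       0OK             0Test         716       0       0   
  2        0       0       0       0       0       0       0       0       0       0   
  3   -28.43       0       0     970       0       0       0       0       0       0   
  4        0       0       0       0       0       0       0       0     649       0   
  5      664       0       0       0       0       0Item           0       0Note       
  6        0       0       0       0  170.02       0       0       0       0  452.04   
  7        0       0Note           0       0       0       0       0       0       0   
  8        0 1605.57       0       0       0       0       0       0       0       0   
  9        0       0       0       0       0       0  635.57       0       0       0   
 10        0       0       0     970       0       0       0       0       0       0   
 11        0       0       0       0       0       0Foo            0       0       0   
 12        0       0       0       0       0       0       0       0     429       0   
 13        0       0       0  198.10Item           0       0       0       0       0   
 14      716       0       0       0       0       0       0       0       0       0   
 15        0       0       0       0       0       0       0       0       0       0   
 16        0       0       0       0   19.31       0       0       0       0       0   
 17        0       0       0       0       0  334.11       0     422       0       0   
 18        0       0OK             0       0  486.61       0       0       0       0   
 19        0Data           0       0       0       0       0       0       0       0   
 20        0       0       0       0       0       0       0       0Item           0   
                                                                                       
                                                                                       


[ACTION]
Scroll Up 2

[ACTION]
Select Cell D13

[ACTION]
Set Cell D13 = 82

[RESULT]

D13: 82                                                                                
       A       B       C       D       E       F       G       H       I       J       
---------------------------------------------------------------------------------------
  1        0       0       0       0OK             0Test         716       0       0   
  2        0       0       0       0       0       0       0       0       0       0   
  3   -28.43       0       0     970       0       0       0       0       0       0   
  4        0       0       0       0       0       0       0       0     649       0   
  5      664       0       0       0       0       0Item           0       0Note       
  6        0       0       0       0  170.02       0       0       0       0  452.04   
  7        0       0Note           0       0       0       0       0       0       0   
  8        0 1605.57       0       0       0       0       0       0       0       0   
  9        0       0       0       0       0       0  635.57       0       0       0   
 10        0       0       0     970       0       0       0       0       0       0   
 11        0       0       0       0       0       0Foo            0       0       0   
 12        0       0       0       0       0       0       0       0     429       0   
 13        0       0       0    [82]Item           0       0       0       0       0   
 14      716       0       0       0       0       0       0       0       0       0   
 15        0       0       0       0       0       0       0       0       0       0   
 16        0       0       0       0   19.31       0       0       0       0       0   
 17        0       0       0       0       0  334.11       0     422       0       0   
 18        0       0OK             0       0  486.61       0       0       0       0   
 19        0Data           0       0       0       0       0       0       0       0   
 20        0       0       0       0       0       0       0       0Item           0   
                                                                                       
                                                                                       


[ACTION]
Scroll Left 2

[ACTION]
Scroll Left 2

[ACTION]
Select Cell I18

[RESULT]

I18:                                                                                   
       A       B       C       D       E       F       G       H       I       J       
---------------------------------------------------------------------------------------
  1        0       0       0       0OK             0Test         716       0       0   
  2        0       0       0       0       0       0       0       0       0       0   
  3   -28.43       0       0     970       0       0       0       0       0       0   
  4        0       0       0       0       0       0       0       0     649       0   
  5      664       0       0       0       0       0Item           0       0Note       
  6        0       0       0       0  170.02       0       0       0       0  452.04   
  7        0       0Note           0       0       0       0       0       0       0   
  8        0 1605.57       0       0       0       0       0       0       0       0   
  9        0       0       0       0       0       0  635.57       0       0       0   
 10        0       0       0     970       0       0       0       0       0       0   
 11        0       0       0       0       0       0Foo            0       0       0   
 12        0       0       0       0       0       0       0       0     429       0   
 13        0       0       0      82Item           0       0       0       0       0   
 14      716       0       0       0       0       0       0       0       0       0   
 15        0       0       0       0       0       0       0       0       0       0   
 16        0       0       0       0   19.31       0       0       0       0       0   
 17        0       0       0       0       0  334.11       0     422       0       0   
 18        0       0OK             0       0  486.61       0       0     [0]       0   
 19        0Data           0       0       0       0       0       0       0       0   
 20        0       0       0       0       0       0       0       0Item           0   
                                                                                       
                                                                                       


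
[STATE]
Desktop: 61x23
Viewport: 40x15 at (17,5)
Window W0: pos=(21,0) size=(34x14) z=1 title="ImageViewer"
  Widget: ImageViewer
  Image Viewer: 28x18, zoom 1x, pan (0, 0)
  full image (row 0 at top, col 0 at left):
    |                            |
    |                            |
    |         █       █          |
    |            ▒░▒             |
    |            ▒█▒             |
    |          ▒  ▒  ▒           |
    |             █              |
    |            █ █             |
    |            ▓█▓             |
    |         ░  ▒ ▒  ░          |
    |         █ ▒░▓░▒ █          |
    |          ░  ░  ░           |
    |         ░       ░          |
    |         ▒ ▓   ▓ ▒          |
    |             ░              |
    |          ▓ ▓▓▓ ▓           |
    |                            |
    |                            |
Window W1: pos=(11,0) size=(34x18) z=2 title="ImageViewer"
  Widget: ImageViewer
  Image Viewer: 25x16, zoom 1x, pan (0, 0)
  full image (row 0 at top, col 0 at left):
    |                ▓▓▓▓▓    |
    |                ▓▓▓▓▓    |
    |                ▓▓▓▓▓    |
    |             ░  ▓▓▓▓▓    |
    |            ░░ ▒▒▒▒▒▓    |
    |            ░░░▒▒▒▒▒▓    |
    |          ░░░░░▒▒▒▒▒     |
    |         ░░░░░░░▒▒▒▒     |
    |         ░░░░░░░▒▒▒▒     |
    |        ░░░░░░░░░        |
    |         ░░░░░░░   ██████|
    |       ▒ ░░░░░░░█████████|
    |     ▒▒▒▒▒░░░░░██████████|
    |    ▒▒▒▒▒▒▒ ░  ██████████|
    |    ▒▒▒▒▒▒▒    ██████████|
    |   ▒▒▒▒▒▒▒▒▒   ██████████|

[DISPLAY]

           ▓▓▓▓▓           ┃         ┃  
        ░  ▓▓▓▓▓           ┃         ┃  
       ░░ ▒▒▒▒▒▓           ┃         ┃  
       ░░░▒▒▒▒▒▓           ┃         ┃  
     ░░░░░▒▒▒▒▒            ┃         ┃  
    ░░░░░░░▒▒▒▒            ┃         ┃  
    ░░░░░░░▒▒▒▒            ┃         ┃  
   ░░░░░░░░░               ┃         ┃  
    ░░░░░░░   ██████       ┃━━━━━━━━━┛  
  ▒ ░░░░░░░█████████       ┃            
▒▒▒▒▒░░░░░██████████       ┃            
▒▒▒▒▒▒ ░  ██████████       ┃            
━━━━━━━━━━━━━━━━━━━━━━━━━━━┛            
                                        
                                        


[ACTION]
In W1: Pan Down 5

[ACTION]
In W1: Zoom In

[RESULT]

                     ░░    ┃         ┃  
                   ░░░░  ▒▒┃         ┃  
                   ░░░░  ▒▒┃         ┃  
                   ░░░░░░▒▒┃         ┃  
                   ░░░░░░▒▒┃         ┃  
               ░░░░░░░░░░▒▒┃         ┃  
               ░░░░░░░░░░▒▒┃         ┃  
             ░░░░░░░░░░░░░░┃         ┃  
             ░░░░░░░░░░░░░░┃━━━━━━━━━┛  
             ░░░░░░░░░░░░░░┃            
             ░░░░░░░░░░░░░░┃            
           ░░░░░░░░░░░░░░░░┃            
━━━━━━━━━━━━━━━━━━━━━━━━━━━┛            
                                        
                                        


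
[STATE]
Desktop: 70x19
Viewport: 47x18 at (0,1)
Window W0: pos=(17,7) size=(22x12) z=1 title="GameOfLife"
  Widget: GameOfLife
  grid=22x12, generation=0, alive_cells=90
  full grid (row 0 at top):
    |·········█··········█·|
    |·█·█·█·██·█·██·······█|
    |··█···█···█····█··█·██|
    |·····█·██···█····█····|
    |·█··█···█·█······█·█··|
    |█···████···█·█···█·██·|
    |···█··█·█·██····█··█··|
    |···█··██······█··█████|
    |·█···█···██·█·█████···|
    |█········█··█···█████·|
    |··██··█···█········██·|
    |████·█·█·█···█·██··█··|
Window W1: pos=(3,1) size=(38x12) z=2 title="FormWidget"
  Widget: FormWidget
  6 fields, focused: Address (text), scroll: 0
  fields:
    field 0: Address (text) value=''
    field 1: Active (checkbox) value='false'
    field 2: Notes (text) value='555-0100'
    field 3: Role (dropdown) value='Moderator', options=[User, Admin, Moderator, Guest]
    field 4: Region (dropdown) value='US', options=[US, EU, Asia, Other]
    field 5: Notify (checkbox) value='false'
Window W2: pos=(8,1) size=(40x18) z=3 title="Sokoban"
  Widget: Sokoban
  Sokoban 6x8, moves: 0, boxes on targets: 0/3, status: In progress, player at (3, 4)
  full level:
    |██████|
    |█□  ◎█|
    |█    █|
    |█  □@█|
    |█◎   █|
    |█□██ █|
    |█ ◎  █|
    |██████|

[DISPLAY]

   ┏━━━━┏━━━━━━━━━━━━━━━━━━━━━━━━━━━━━━━━━━━━━━
   ┃ For┃ Sokoban                              
   ┠────┠──────────────────────────────────────
   ┃> Ad┃██████                                
   ┃  Ac┃█□  ◎█                                
   ┃  No┃█    █                                
   ┃  Ro┃█  □@█                                
   ┃  Re┃█◎   █                                
   ┃  No┃█□██ █                                
   ┃    ┃█ ◎  █                                
   ┃    ┃██████                                
   ┗━━━━┃Moves: 0  0/3                         
        ┃                                      
        ┃                                      
        ┃                                      
        ┃                                      
        ┃                                      
        ┗━━━━━━━━━━━━━━━━━━━━━━━━━━━━━━━━━━━━━━


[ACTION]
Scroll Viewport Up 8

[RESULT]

                                               
   ┏━━━━┏━━━━━━━━━━━━━━━━━━━━━━━━━━━━━━━━━━━━━━
   ┃ For┃ Sokoban                              
   ┠────┠──────────────────────────────────────
   ┃> Ad┃██████                                
   ┃  Ac┃█□  ◎█                                
   ┃  No┃█    █                                
   ┃  Ro┃█  □@█                                
   ┃  Re┃█◎   █                                
   ┃  No┃█□██ █                                
   ┃    ┃█ ◎  █                                
   ┃    ┃██████                                
   ┗━━━━┃Moves: 0  0/3                         
        ┃                                      
        ┃                                      
        ┃                                      
        ┃                                      
        ┃                                      


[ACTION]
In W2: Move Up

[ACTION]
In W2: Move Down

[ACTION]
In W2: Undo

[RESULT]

                                               
   ┏━━━━┏━━━━━━━━━━━━━━━━━━━━━━━━━━━━━━━━━━━━━━
   ┃ For┃ Sokoban                              
   ┠────┠──────────────────────────────────────
   ┃> Ad┃██████                                
   ┃  Ac┃█□  ◎█                                
   ┃  No┃█   @█                                
   ┃  Ro┃█  □ █                                
   ┃  Re┃█◎   █                                
   ┃  No┃█□██ █                                
   ┃    ┃█ ◎  █                                
   ┃    ┃██████                                
   ┗━━━━┃Moves: 1  0/3                         
        ┃                                      
        ┃                                      
        ┃                                      
        ┃                                      
        ┃                                      


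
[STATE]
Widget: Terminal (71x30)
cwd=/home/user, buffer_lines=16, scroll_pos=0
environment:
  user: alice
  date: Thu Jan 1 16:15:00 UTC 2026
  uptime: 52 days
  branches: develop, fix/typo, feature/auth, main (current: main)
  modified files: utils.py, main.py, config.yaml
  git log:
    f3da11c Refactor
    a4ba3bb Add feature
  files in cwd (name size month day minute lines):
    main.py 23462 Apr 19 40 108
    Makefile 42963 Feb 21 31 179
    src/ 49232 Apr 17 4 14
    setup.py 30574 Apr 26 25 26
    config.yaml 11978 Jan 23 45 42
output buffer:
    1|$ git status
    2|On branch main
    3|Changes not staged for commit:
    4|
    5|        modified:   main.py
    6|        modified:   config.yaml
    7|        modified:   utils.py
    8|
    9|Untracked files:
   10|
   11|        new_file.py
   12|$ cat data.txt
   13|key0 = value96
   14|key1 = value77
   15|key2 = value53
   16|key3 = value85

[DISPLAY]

$ git status                                                           
On branch main                                                         
Changes not staged for commit:                                         
                                                                       
        modified:   main.py                                            
        modified:   config.yaml                                        
        modified:   utils.py                                           
                                                                       
Untracked files:                                                       
                                                                       
        new_file.py                                                    
$ cat data.txt                                                         
key0 = value96                                                         
key1 = value77                                                         
key2 = value53                                                         
key3 = value85                                                         
$ █                                                                    
                                                                       
                                                                       
                                                                       
                                                                       
                                                                       
                                                                       
                                                                       
                                                                       
                                                                       
                                                                       
                                                                       
                                                                       
                                                                       


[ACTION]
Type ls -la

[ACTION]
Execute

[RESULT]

$ git status                                                           
On branch main                                                         
Changes not staged for commit:                                         
                                                                       
        modified:   main.py                                            
        modified:   config.yaml                                        
        modified:   utils.py                                           
                                                                       
Untracked files:                                                       
                                                                       
        new_file.py                                                    
$ cat data.txt                                                         
key0 = value96                                                         
key1 = value77                                                         
key2 = value53                                                         
key3 = value85                                                         
$ ls -la                                                               
-rw-r--r--  1 alice group    23462 Apr 19 10:40 main.py                
-rw-r--r--  1 alice group    42963 Feb 21 10:31 Makefile               
drwxr-xr-x  1 alice group    49232 Apr 17 10:04 src/                   
-rw-r--r--  1 alice group    30574 Apr 26 10:25 setup.py               
-rw-r--r--  1 alice group    11978 Jan 23 10:45 config.yaml            
$ █                                                                    
                                                                       
                                                                       
                                                                       
                                                                       
                                                                       
                                                                       
                                                                       


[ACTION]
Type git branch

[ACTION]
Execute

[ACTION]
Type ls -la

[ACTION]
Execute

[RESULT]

        modified:   main.py                                            
        modified:   config.yaml                                        
        modified:   utils.py                                           
                                                                       
Untracked files:                                                       
                                                                       
        new_file.py                                                    
$ cat data.txt                                                         
key0 = value96                                                         
key1 = value77                                                         
key2 = value53                                                         
key3 = value85                                                         
$ ls -la                                                               
-rw-r--r--  1 alice group    23462 Apr 19 10:40 main.py                
-rw-r--r--  1 alice group    42963 Feb 21 10:31 Makefile               
drwxr-xr-x  1 alice group    49232 Apr 17 10:04 src/                   
-rw-r--r--  1 alice group    30574 Apr 26 10:25 setup.py               
-rw-r--r--  1 alice group    11978 Jan 23 10:45 config.yaml            
$ git branch                                                           
  develop                                                              
  fix/typo                                                             
  feature/auth                                                         
* main                                                                 
$ ls -la                                                               
-rw-r--r--  1 alice group    23462 Apr 19 10:40 main.py                
-rw-r--r--  1 alice group    42963 Feb 21 10:31 Makefile               
drwxr-xr-x  1 alice group    49232 Apr 17 10:04 src/                   
-rw-r--r--  1 alice group    30574 Apr 26 10:25 setup.py               
-rw-r--r--  1 alice group    11978 Jan 23 10:45 config.yaml            
$ █                                                                    


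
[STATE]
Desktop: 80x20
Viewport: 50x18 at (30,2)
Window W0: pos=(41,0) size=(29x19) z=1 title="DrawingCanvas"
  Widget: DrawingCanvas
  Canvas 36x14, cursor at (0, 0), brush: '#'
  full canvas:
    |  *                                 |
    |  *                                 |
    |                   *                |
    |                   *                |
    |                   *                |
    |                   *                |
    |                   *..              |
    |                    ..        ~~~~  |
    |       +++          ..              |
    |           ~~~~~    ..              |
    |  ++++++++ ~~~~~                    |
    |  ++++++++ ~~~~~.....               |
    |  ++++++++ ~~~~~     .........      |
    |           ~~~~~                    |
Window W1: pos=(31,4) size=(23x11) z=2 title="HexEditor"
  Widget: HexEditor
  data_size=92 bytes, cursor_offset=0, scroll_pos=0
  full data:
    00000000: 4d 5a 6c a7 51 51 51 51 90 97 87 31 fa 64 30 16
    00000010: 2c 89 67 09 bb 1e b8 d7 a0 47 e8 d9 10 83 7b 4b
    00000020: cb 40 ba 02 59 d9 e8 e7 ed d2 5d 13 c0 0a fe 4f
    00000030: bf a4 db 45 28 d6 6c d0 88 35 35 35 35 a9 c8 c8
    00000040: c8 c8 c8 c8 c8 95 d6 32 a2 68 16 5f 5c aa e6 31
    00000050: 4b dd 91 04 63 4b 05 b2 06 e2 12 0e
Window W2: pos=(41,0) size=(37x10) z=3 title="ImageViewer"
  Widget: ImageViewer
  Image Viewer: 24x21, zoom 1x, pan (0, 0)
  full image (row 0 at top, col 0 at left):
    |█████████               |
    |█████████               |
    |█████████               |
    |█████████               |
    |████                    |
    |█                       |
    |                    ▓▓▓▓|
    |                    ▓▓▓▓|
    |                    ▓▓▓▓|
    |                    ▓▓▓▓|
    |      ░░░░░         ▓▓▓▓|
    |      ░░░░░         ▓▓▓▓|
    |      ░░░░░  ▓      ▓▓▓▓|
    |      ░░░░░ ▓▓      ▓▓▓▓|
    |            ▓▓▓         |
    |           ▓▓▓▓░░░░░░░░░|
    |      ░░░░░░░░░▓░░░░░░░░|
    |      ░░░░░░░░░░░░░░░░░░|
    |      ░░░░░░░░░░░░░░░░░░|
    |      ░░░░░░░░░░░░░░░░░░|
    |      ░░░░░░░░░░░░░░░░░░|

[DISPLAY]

           ┠───────────────────────────────────┨  
           ┃█████████                          ┃  
 ┏━━━━━━━━━┃█████████                          ┃  
 ┃ HexEdito┃█████████                          ┃  
 ┠─────────┃█████████                          ┃  
 ┃00000000 ┃████                               ┃  
 ┃00000010 ┃█                                  ┃  
 ┃00000020 ┗━━━━━━━━━━━━━━━━━━━━━━━━━━━━━━━━━━━┛  
 ┃00000030  bf a4 db 45┃        ..     ┃          
 ┃00000040  c8 c8 c8 c8┃        ..     ┃          
 ┃00000050  4b dd 91 04┃~~~~    ..     ┃          
 ┃                     ┃~~~~           ┃          
 ┗━━━━━━━━━━━━━━━━━━━━━┛~~~~.....      ┃          
           ┃  ++++++++ ~~~~~     ......┃          
           ┃           ~~~~~           ┃          
           ┃                           ┃          
           ┗━━━━━━━━━━━━━━━━━━━━━━━━━━━┛          
                                                  


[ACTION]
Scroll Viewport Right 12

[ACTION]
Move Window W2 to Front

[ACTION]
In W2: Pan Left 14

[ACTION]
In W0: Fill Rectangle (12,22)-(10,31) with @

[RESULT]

           ┠───────────────────────────────────┨  
           ┃█████████                          ┃  
 ┏━━━━━━━━━┃█████████                          ┃  
 ┃ HexEdito┃█████████                          ┃  
 ┠─────────┃█████████                          ┃  
 ┃00000000 ┃████                               ┃  
 ┃00000010 ┃█                                  ┃  
 ┃00000020 ┗━━━━━━━━━━━━━━━━━━━━━━━━━━━━━━━━━━━┛  
 ┃00000030  bf a4 db 45┃        ..     ┃          
 ┃00000040  c8 c8 c8 c8┃        ..     ┃          
 ┃00000050  4b dd 91 04┃~~~~    ..     ┃          
 ┃                     ┃~~~~      @@@@@┃          
 ┗━━━━━━━━━━━━━━━━━━━━━┛~~~~..... @@@@@┃          
           ┃  ++++++++ ~~~~~     .@@@@@┃          
           ┃           ~~~~~           ┃          
           ┃                           ┃          
           ┗━━━━━━━━━━━━━━━━━━━━━━━━━━━┛          
                                                  


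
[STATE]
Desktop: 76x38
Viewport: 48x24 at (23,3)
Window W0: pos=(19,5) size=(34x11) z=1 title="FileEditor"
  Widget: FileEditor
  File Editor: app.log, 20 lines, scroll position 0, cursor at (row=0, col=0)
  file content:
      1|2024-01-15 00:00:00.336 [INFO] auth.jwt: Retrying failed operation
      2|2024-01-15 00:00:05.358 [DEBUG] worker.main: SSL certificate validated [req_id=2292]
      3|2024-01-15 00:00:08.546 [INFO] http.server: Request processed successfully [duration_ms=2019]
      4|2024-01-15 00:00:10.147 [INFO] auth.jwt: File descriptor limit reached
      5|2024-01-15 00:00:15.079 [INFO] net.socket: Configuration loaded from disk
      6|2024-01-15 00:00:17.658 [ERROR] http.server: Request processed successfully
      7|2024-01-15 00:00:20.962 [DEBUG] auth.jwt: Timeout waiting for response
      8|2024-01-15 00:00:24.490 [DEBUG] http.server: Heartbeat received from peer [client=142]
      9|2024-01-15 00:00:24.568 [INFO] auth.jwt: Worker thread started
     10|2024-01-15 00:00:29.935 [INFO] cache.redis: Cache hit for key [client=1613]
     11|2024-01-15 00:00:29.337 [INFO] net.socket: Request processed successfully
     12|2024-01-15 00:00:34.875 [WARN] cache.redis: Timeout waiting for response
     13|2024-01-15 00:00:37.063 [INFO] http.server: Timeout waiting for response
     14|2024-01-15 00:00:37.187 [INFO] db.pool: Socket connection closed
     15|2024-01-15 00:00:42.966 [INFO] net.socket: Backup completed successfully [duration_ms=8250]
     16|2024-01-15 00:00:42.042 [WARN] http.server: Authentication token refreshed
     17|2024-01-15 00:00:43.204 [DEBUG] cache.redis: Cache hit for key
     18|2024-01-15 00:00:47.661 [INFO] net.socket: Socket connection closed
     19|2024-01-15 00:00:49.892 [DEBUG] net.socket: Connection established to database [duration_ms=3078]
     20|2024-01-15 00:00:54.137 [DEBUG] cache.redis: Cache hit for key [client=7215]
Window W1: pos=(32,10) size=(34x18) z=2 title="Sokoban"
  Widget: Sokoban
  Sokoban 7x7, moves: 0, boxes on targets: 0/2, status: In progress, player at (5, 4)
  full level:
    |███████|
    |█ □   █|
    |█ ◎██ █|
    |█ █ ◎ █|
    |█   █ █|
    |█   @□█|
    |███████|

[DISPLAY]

                                                
                                                
━━━━━━━━━━━━━━━━━━━━━━━━━━━━━┓                  
leEditor                     ┃                  
─────────────────────────────┨                  
4-01-15 00:00:00.336 [INFO] ▲┃                  
4-01-15 00:00:05.358 [DEBUG]█┃                  
4-01-15 0┏━━━━━━━━━━━━━━━━━━━━━━━━━━━━━━━━┓     
4-01-15 0┃ Sokoban                        ┃     
4-01-15 0┠────────────────────────────────┨     
4-01-15 0┃███████                         ┃     
4-01-15 0┃█ □   █                         ┃     
━━━━━━━━━┃█ ◎██ █                         ┃     
         ┃█ █ ◎ █                         ┃     
         ┃█   █ █                         ┃     
         ┃█   @□█                         ┃     
         ┃███████                         ┃     
         ┃Moves: 0  0/2                   ┃     
         ┃                                ┃     
         ┃                                ┃     
         ┃                                ┃     
         ┃                                ┃     
         ┃                                ┃     
         ┃                                ┃     


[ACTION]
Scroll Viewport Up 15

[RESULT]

                                                
                                                
                                                
                                                
                                                
━━━━━━━━━━━━━━━━━━━━━━━━━━━━━┓                  
leEditor                     ┃                  
─────────────────────────────┨                  
4-01-15 00:00:00.336 [INFO] ▲┃                  
4-01-15 00:00:05.358 [DEBUG]█┃                  
4-01-15 0┏━━━━━━━━━━━━━━━━━━━━━━━━━━━━━━━━┓     
4-01-15 0┃ Sokoban                        ┃     
4-01-15 0┠────────────────────────────────┨     
4-01-15 0┃███████                         ┃     
4-01-15 0┃█ □   █                         ┃     
━━━━━━━━━┃█ ◎██ █                         ┃     
         ┃█ █ ◎ █                         ┃     
         ┃█   █ █                         ┃     
         ┃█   @□█                         ┃     
         ┃███████                         ┃     
         ┃Moves: 0  0/2                   ┃     
         ┃                                ┃     
         ┃                                ┃     
         ┃                                ┃     


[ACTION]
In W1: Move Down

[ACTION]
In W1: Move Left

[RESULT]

                                                
                                                
                                                
                                                
                                                
━━━━━━━━━━━━━━━━━━━━━━━━━━━━━┓                  
leEditor                     ┃                  
─────────────────────────────┨                  
4-01-15 00:00:00.336 [INFO] ▲┃                  
4-01-15 00:00:05.358 [DEBUG]█┃                  
4-01-15 0┏━━━━━━━━━━━━━━━━━━━━━━━━━━━━━━━━┓     
4-01-15 0┃ Sokoban                        ┃     
4-01-15 0┠────────────────────────────────┨     
4-01-15 0┃███████                         ┃     
4-01-15 0┃█ □   █                         ┃     
━━━━━━━━━┃█ ◎██ █                         ┃     
         ┃█ █ ◎ █                         ┃     
         ┃█   █ █                         ┃     
         ┃█  @ □█                         ┃     
         ┃███████                         ┃     
         ┃Moves: 1  0/2                   ┃     
         ┃                                ┃     
         ┃                                ┃     
         ┃                                ┃     


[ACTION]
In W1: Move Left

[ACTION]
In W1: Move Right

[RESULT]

                                                
                                                
                                                
                                                
                                                
━━━━━━━━━━━━━━━━━━━━━━━━━━━━━┓                  
leEditor                     ┃                  
─────────────────────────────┨                  
4-01-15 00:00:00.336 [INFO] ▲┃                  
4-01-15 00:00:05.358 [DEBUG]█┃                  
4-01-15 0┏━━━━━━━━━━━━━━━━━━━━━━━━━━━━━━━━┓     
4-01-15 0┃ Sokoban                        ┃     
4-01-15 0┠────────────────────────────────┨     
4-01-15 0┃███████                         ┃     
4-01-15 0┃█ □   █                         ┃     
━━━━━━━━━┃█ ◎██ █                         ┃     
         ┃█ █ ◎ █                         ┃     
         ┃█   █ █                         ┃     
         ┃█  @ □█                         ┃     
         ┃███████                         ┃     
         ┃Moves: 3  0/2                   ┃     
         ┃                                ┃     
         ┃                                ┃     
         ┃                                ┃     


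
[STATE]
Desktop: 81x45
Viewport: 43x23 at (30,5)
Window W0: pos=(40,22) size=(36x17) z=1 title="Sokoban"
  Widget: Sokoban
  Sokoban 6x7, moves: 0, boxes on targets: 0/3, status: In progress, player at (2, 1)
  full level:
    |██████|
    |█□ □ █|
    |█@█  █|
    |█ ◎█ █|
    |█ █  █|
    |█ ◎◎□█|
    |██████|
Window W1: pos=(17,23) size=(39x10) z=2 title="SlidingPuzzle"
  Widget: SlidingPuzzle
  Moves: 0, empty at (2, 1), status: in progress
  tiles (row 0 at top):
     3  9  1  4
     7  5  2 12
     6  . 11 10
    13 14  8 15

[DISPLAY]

                                           
                                           
                                           
                                           
                                           
                                           
                                           
                                           
                                           
                                           
                                           
                                           
                                           
                                           
                                           
                                           
                                           
          ┏━━━━━━━━━━━━━━━━━━━━━━━━━━━━━━━━
━━━━━━━━━━━━━━━━━━━━━━━━━┓                 
le                       ┃─────────────────
─────────────────────────┨                 
───┬────┐                ┃                 
 1 │  4 │                ┃                 


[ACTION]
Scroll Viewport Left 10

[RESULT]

                                           
                                           
                                           
                                           
                                           
                                           
                                           
                                           
                                           
                                           
                                           
                                           
                                           
                                           
                                           
                                           
                                           
                    ┏━━━━━━━━━━━━━━━━━━━━━━
━━━━━━━━━━━━━━━━━━━━━━━━━━━━━━━━━━━┓       
lidingPuzzle                       ┃───────
───────────────────────────────────┨       
───┬────┬────┬────┐                ┃       
 3 │  9 │  1 │  4 │                ┃       


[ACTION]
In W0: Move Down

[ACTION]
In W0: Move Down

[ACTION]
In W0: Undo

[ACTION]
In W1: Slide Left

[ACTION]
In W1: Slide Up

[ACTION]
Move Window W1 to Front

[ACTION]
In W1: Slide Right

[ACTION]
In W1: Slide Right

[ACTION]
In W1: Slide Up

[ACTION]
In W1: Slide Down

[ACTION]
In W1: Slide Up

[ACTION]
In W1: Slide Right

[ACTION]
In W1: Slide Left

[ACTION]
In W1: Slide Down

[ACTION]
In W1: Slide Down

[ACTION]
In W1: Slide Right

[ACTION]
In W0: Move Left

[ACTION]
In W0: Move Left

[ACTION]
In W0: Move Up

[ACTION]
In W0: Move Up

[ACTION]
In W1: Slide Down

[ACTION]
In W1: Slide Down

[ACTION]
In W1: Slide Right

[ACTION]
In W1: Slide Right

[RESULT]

                                           
                                           
                                           
                                           
                                           
                                           
                                           
                                           
                                           
                                           
                                           
                                           
                                           
                                           
                                           
                                           
                                           
                    ┏━━━━━━━━━━━━━━━━━━━━━━
━━━━━━━━━━━━━━━━━━━━━━━━━━━━━━━━━━━┓       
lidingPuzzle                       ┃───────
───────────────────────────────────┨       
───┬────┬────┬────┐                ┃       
   │  9 │  1 │  4 │                ┃       
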